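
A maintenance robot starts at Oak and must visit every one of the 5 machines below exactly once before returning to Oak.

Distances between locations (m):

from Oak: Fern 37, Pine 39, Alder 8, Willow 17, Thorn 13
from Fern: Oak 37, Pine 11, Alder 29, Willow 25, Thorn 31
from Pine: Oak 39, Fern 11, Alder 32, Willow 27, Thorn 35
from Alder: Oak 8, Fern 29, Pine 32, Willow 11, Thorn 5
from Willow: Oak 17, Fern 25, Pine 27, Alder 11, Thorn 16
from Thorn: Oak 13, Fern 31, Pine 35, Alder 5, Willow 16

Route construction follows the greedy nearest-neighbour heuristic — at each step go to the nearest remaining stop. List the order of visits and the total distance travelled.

Nearest-neighbour total = 104 m; route Oak → Alder → Thorn → Willow → Fern → Pine → Oak.

At Oak the remaining stops are Alder 8, Thorn 13, Willow 17, Fern 37, Pine 39; go to Alder.
At Alder the remaining stops are Thorn 5, Willow 11, Fern 29, Pine 32; go to Thorn.
At Thorn the remaining stops are Willow 16, Fern 31, Pine 35; go to Willow.
At Willow the remaining stops are Fern 25, Pine 27; go to Fern.
At Fern the remaining stops are Pine 11; go to Pine.
Return Pine→Oak: 39.
Total = 8 + 5 + 16 + 25 + 11 + 39 = 104.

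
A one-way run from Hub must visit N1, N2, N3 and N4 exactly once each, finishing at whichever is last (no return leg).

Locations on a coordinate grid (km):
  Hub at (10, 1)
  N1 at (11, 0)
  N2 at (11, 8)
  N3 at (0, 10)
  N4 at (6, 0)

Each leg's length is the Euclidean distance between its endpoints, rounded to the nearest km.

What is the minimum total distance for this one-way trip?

Shortest open route: 26 km.

There are 4! = 24 possible orderings.
Hub→N1→N2→N3→N4: 1+8+11+12 = 32
Hub→N1→N2→N4→N3: 1+8+9+12 = 30
Hub→N1→N3→N2→N4: 1+15+11+9 = 36
Hub→N1→N3→N4→N2: 1+15+12+9 = 37
Hub→N1→N4→N2→N3: 1+5+9+11 = 26
Hub→N1→N4→N3→N2: 1+5+12+11 = 29
Hub→N2→N1→N3→N4: 7+8+15+12 = 42
Hub→N2→N1→N4→N3: 7+8+5+12 = 32
Hub→N2→N3→N1→N4: 7+11+15+5 = 38
Hub→N2→N3→N4→N1: 7+11+12+5 = 35
Hub→N2→N4→N1→N3: 7+9+5+15 = 36
Hub→N2→N4→N3→N1: 7+9+12+15 = 43
Hub→N3→N1→N2→N4: 13+15+8+9 = 45
Hub→N3→N1→N4→N2: 13+15+5+9 = 42
… (10 more)
The minimum is 26.
One shortest path: Hub → N1 → N4 → N2 → N3.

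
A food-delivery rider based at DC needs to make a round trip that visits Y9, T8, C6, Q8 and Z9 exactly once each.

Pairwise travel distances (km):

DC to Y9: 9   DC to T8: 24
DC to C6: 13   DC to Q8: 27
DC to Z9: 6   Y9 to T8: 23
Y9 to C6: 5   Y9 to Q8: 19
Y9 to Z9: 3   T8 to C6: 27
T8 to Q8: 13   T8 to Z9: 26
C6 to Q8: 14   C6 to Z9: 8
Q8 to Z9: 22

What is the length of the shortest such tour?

With 5 stops there are 5!/2 = 60 distinct round trips (a route and its reverse cost the same).
DC-Y9-T8-C6-Q8-Z9-DC: 9+23+27+14+22+6 = 101
DC-Y9-T8-C6-Z9-Q8-DC: 9+23+27+8+22+27 = 116
DC-Y9-T8-Q8-C6-Z9-DC: 9+23+13+14+8+6 = 73
DC-Y9-T8-Q8-Z9-C6-DC: 9+23+13+22+8+13 = 88
DC-Y9-T8-Z9-C6-Q8-DC: 9+23+26+8+14+27 = 107
DC-Y9-T8-Z9-Q8-C6-DC: 9+23+26+22+14+13 = 107
DC-Y9-C6-T8-Q8-Z9-DC: 9+5+27+13+22+6 = 82
DC-Y9-C6-T8-Z9-Q8-DC: 9+5+27+26+22+27 = 116
DC-Y9-C6-Q8-T8-Z9-DC: 9+5+14+13+26+6 = 73
DC-Y9-C6-Q8-Z9-T8-DC: 9+5+14+22+26+24 = 100
DC-Y9-C6-Z9-T8-Q8-DC: 9+5+8+26+13+27 = 88
DC-Y9-C6-Z9-Q8-T8-DC: 9+5+8+22+13+24 = 81
DC-Y9-Q8-T8-C6-Z9-DC: 9+19+13+27+8+6 = 82
DC-Y9-Q8-T8-Z9-C6-DC: 9+19+13+26+8+13 = 88
… (46 more)
DC-T8-Q8-C6-Y9-Z9-DC: 24+13+14+5+3+6 = 65  ← best
The minimum is 65.
One optimal route: DC → T8 → Q8 → C6 → Y9 → Z9 → DC (or its reverse).

Shortest round trip = 65 km.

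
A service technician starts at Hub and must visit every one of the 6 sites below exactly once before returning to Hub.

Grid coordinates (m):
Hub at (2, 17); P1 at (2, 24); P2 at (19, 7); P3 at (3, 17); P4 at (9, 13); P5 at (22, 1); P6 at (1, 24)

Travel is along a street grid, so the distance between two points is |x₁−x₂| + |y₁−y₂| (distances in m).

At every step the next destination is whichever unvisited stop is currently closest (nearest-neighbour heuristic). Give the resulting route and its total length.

Nearest-neighbour total = 90 m; route Hub → P3 → P1 → P6 → P4 → P2 → P5 → Hub.

From Hub: distances to unvisited — P3=1, P1=7, P6=8, P4=11, P2=27, P5=36. Nearest is P3 (1).
From P3: distances to unvisited — P1=8, P6=9, P4=10, P2=26, P5=35. Nearest is P1 (8).
From P1: distances to unvisited — P6=1, P4=18, P2=34, P5=43. Nearest is P6 (1).
From P6: distances to unvisited — P4=19, P2=35, P5=44. Nearest is P4 (19).
From P4: distances to unvisited — P2=16, P5=25. Nearest is P2 (16).
From P2: distances to unvisited — P5=9. Nearest is P5 (9).
Return P5→Hub: 36.
Total = 1 + 8 + 1 + 19 + 16 + 9 + 36 = 90.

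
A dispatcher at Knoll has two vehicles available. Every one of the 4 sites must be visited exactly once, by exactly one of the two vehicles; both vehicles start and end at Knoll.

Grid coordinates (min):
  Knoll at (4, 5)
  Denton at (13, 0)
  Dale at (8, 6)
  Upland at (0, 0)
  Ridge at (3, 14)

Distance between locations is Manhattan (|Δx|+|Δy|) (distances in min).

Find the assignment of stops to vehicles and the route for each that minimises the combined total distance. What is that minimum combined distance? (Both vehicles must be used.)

58 min — the smallest possible combined total.

Try each way of splitting the stops between the two vehicles (each non-empty) and, for each split, find the best tour for each vehicle:
  {Denton} + {Dale, Upland, Ridge}: 28 + 44 = 72
  {Dale} + {Denton, Upland, Ridge}: 10 + 54 = 64
  {Denton, Dale} + {Upland, Ridge}: 30 + 36 = 66
  {Upland} + {Denton, Dale, Ridge}: 18 + 48 = 66
  {Denton, Upland} + {Dale, Ridge}: 36 + 28 = 64
  {Dale, Upland} + {Denton, Ridge}: 28 + 48 = 76
  … (7 splits in total)
  {Denton, Dale, Upland} + {Ridge}: 38 + 20 = 58  ← best
Best: vehicle 1 Knoll → Dale → Denton → Upland → Knoll = 38; vehicle 2 Knoll → Ridge → Knoll = 20; combined 58.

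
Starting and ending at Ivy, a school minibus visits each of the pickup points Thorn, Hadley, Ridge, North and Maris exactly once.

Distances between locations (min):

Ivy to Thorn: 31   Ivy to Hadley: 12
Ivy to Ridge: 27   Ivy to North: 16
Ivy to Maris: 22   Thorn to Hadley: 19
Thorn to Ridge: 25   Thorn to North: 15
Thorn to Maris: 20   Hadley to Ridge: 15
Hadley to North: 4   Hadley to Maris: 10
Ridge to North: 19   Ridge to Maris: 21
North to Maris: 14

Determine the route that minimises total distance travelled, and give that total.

99 min — the shortest possible round trip.

Ivy-Thorn-Hadley-Ridge-North-Maris-Ivy: 31+19+15+19+14+22 = 120
Ivy-Thorn-Hadley-Ridge-Maris-North-Ivy: 31+19+15+21+14+16 = 116
Ivy-Thorn-Hadley-North-Ridge-Maris-Ivy: 31+19+4+19+21+22 = 116
Ivy-Thorn-Hadley-North-Maris-Ridge-Ivy: 31+19+4+14+21+27 = 116
Ivy-Thorn-Hadley-Maris-Ridge-North-Ivy: 31+19+10+21+19+16 = 116
Ivy-Thorn-Hadley-Maris-North-Ridge-Ivy: 31+19+10+14+19+27 = 120
Ivy-Thorn-Ridge-Hadley-North-Maris-Ivy: 31+25+15+4+14+22 = 111
Ivy-Thorn-Ridge-Hadley-Maris-North-Ivy: 31+25+15+10+14+16 = 111
Ivy-Thorn-Ridge-North-Hadley-Maris-Ivy: 31+25+19+4+10+22 = 111
Ivy-Thorn-Ridge-North-Maris-Hadley-Ivy: 31+25+19+14+10+12 = 111
Ivy-Thorn-Ridge-Maris-Hadley-North-Ivy: 31+25+21+10+4+16 = 107
Ivy-Thorn-Ridge-Maris-North-Hadley-Ivy: 31+25+21+14+4+12 = 107
Ivy-Thorn-North-Hadley-Ridge-Maris-Ivy: 31+15+4+15+21+22 = 108
Ivy-Thorn-North-Hadley-Maris-Ridge-Ivy: 31+15+4+10+21+27 = 108
… (46 more)
Ivy-Hadley-Ridge-Maris-Thorn-North-Ivy: 12+15+21+20+15+16 = 99  ← best
The minimum is 99.
One optimal route: Ivy → Hadley → Ridge → Maris → Thorn → North → Ivy (or its reverse).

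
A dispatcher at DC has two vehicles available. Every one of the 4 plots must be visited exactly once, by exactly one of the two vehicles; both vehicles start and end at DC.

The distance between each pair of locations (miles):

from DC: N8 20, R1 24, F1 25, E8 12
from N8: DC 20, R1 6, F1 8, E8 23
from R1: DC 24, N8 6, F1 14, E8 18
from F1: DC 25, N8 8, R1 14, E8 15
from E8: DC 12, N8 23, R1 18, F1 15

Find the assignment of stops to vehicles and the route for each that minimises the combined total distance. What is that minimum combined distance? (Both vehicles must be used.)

Minimum combined distance: 87 miles.

Check every non-empty split of the stops between the two vehicles; for each half take its own optimal tour:
  {N8} + {R1, F1, E8}: 40 + 65 = 105
  {R1} + {N8, F1, E8}: 48 + 55 = 103
  {N8, R1} + {F1, E8}: 50 + 52 = 102
  {F1} + {N8, R1, E8}: 50 + 56 = 106
  {N8, F1} + {R1, E8}: 53 + 54 = 107
  {R1, F1} + {N8, E8}: 63 + 55 = 118
  … (7 splits in total)
  {N8, R1, F1} + {E8}: 63 + 24 = 87  ← best
Best: vehicle 1 DC → R1 → N8 → F1 → DC = 63; vehicle 2 DC → E8 → DC = 24; combined 87.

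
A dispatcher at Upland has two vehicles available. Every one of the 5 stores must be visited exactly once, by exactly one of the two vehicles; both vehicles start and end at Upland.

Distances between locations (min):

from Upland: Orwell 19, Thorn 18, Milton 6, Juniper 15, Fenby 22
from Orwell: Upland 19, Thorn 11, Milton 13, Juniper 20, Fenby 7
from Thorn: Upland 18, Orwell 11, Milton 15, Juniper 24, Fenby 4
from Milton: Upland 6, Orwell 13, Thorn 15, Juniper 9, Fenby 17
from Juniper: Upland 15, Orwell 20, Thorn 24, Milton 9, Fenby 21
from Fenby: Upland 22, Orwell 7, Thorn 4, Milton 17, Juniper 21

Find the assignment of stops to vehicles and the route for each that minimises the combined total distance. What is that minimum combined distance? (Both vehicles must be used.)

Check every non-empty split of the stops between the two vehicles; for each half take its own optimal tour:
  {Orwell} + {Thorn, Milton, Juniper, Fenby}: 38 + 58 = 96
  {Thorn} + {Orwell, Milton, Juniper, Fenby}: 36 + 62 = 98
  {Orwell, Thorn} + {Milton, Juniper, Fenby}: 48 + 58 = 106
  {Milton} + {Orwell, Thorn, Juniper, Fenby}: 12 + 64 = 76
  {Orwell, Milton} + {Thorn, Juniper, Fenby}: 38 + 58 = 96
  {Thorn, Milton} + {Orwell, Juniper, Fenby}: 39 + 62 = 101
  … (15 splits in total)
Best: vehicle 1 Upland → Milton → Upland = 12; vehicle 2 Upland → Thorn → Fenby → Orwell → Juniper → Upland = 64; combined 76.

Minimum combined distance: 76 min.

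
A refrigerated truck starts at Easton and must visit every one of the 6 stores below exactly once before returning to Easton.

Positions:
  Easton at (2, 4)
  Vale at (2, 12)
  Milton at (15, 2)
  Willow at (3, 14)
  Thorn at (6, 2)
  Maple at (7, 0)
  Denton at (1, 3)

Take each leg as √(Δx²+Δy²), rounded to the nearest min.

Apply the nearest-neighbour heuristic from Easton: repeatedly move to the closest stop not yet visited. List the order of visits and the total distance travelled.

Total distance 44 min via the nearest-neighbour route Easton → Denton → Thorn → Maple → Milton → Vale → Willow → Easton.

Easton → [Denton:1 / Thorn:4 / Maple:6 / Vale:8 / Willow:10 / Milton:13] → Denton (1)
Denton → [Thorn:5 / Maple:7 / Vale:9 / Willow:11 / Milton:14] → Thorn (5)
Thorn → [Maple:2 / Milton:9 / Vale:11 / Willow:12] → Maple (2)
Maple → [Milton:8 / Vale:13 / Willow:15] → Milton (8)
Milton → [Vale:16 / Willow:17] → Vale (16)
Vale → [Willow:2] → Willow (2)
Return Willow→Easton: 10.
Total = 1 + 5 + 2 + 8 + 16 + 2 + 10 = 44.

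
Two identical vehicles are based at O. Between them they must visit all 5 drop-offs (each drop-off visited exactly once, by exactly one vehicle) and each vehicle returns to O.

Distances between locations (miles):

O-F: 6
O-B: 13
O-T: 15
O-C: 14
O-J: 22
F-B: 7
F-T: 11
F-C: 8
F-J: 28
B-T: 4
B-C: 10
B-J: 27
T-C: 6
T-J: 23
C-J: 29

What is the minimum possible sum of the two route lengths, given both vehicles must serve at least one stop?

Try each way of splitting the stops between the two vehicles (each non-empty) and, for each split, find the best tour for each vehicle:
  {F} + {B, T, C, J}: 12 + 73 = 85
  {B} + {F, T, C, J}: 26 + 65 = 91
  {F, B} + {T, C, J}: 26 + 65 = 91
  {T} + {F, B, C, J}: 30 + 73 = 103
  {F, T} + {B, C, J}: 32 + 73 = 105
  {B, T} + {F, C, J}: 32 + 65 = 97
  … (15 splits in total)
  {F, B, T, C} + {J}: 37 + 44 = 81  ← best
Best: vehicle 1 O → F → B → T → C → O = 37; vehicle 2 O → J → O = 44; combined 81.

Minimum combined distance: 81 miles.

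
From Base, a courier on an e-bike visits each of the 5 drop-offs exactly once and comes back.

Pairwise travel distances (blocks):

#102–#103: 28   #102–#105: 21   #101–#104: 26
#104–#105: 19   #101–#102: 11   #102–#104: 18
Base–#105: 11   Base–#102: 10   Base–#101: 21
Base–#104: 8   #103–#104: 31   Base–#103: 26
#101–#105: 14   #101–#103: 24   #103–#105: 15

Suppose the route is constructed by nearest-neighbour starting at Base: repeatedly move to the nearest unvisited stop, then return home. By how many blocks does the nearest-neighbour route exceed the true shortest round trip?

The nearest-neighbour route is 5 blocks longer than optimal.

Base: #104=8, #102=10, #105=11, #101=21, #103=26 ⇒ #104
#104: #102=18, #105=19, #101=26, #103=31 ⇒ #102
#102: #101=11, #105=21, #103=28 ⇒ #101
#101: #105=14, #103=24 ⇒ #105
#105: #103=15 ⇒ #103
NN route Base → #104 → #102 → #101 → #105 → #103 → Base costs 92.
Optimal: Base → #102 → #101 → #103 → #105 → #104 → Base costs 87 (by enumerating all 60 distinct tours).
Excess = 92 − 87 = 5.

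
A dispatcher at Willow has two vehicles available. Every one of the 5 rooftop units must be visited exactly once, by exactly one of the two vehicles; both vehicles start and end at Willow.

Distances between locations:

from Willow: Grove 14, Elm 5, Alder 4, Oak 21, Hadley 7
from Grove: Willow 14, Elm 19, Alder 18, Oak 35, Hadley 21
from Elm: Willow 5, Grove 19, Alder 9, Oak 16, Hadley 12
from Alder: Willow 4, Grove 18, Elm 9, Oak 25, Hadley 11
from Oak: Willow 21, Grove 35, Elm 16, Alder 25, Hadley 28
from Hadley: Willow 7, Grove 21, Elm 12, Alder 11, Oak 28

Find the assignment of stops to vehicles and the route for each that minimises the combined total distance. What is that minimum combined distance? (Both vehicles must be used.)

Try each way of splitting the stops between the two vehicles (each non-empty) and, for each split, find the best tour for each vehicle:
  {Grove} + {Elm, Alder, Oak, Hadley}: 28 + 64 = 92
  {Elm} + {Grove, Alder, Oak, Hadley}: 10 + 92 = 102
  {Grove, Elm} + {Alder, Oak, Hadley}: 38 + 64 = 102
  {Alder} + {Grove, Elm, Oak, Hadley}: 8 + 84 = 92
  {Grove, Alder} + {Elm, Oak, Hadley}: 36 + 56 = 92
  {Elm, Alder} + {Grove, Oak, Hadley}: 18 + 84 = 102
  … (15 splits in total)
Best: vehicle 1 Willow → Grove → Willow = 28; vehicle 2 Willow → Elm → Oak → Alder → Hadley → Willow = 64; combined 92.

92 — the smallest possible combined total.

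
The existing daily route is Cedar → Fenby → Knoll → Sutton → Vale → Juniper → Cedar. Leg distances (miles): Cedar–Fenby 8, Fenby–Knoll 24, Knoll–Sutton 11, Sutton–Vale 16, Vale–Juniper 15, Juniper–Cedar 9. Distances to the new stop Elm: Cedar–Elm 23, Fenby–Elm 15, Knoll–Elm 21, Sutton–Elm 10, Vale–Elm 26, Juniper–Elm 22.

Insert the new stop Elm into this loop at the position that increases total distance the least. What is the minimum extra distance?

Adding 12 miles by placing Elm on the Fenby–Knoll leg.

Insertion cost between consecutive stops i–j is d(i,Elm) + d(Elm,j) − d(i,j):
  between Cedar and Fenby: 23 + 15 − 8 = 30
  between Fenby and Knoll: 15 + 21 − 24 = 12
  between Knoll and Sutton: 21 + 10 − 11 = 20
  between Sutton and Vale: 10 + 26 − 16 = 20
  between Vale and Juniper: 26 + 22 − 15 = 33
  between Juniper and Cedar: 22 + 23 − 9 = 36
Cheapest insertion is between Fenby and Knoll, adding 12.
New total = 83 + 12 = 95.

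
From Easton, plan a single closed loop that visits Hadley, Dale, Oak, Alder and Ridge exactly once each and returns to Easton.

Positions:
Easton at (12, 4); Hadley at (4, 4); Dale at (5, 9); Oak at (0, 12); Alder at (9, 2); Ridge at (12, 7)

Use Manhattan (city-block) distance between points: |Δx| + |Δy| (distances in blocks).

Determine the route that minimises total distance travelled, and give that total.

Easton-Hadley-Dale-Oak-Alder-Ridge-Easton: 8+6+8+19+8+3 = 52
Easton-Hadley-Dale-Oak-Ridge-Alder-Easton: 8+6+8+17+8+5 = 52
Easton-Hadley-Dale-Alder-Oak-Ridge-Easton: 8+6+11+19+17+3 = 64
Easton-Hadley-Dale-Alder-Ridge-Oak-Easton: 8+6+11+8+17+20 = 70
Easton-Hadley-Dale-Ridge-Oak-Alder-Easton: 8+6+9+17+19+5 = 64
Easton-Hadley-Dale-Ridge-Alder-Oak-Easton: 8+6+9+8+19+20 = 70
Easton-Hadley-Oak-Dale-Alder-Ridge-Easton: 8+12+8+11+8+3 = 50
Easton-Hadley-Oak-Dale-Ridge-Alder-Easton: 8+12+8+9+8+5 = 50
Easton-Hadley-Oak-Alder-Dale-Ridge-Easton: 8+12+19+11+9+3 = 62
Easton-Hadley-Oak-Alder-Ridge-Dale-Easton: 8+12+19+8+9+12 = 68
Easton-Hadley-Oak-Ridge-Dale-Alder-Easton: 8+12+17+9+11+5 = 62
Easton-Hadley-Oak-Ridge-Alder-Dale-Easton: 8+12+17+8+11+12 = 68
Easton-Hadley-Alder-Dale-Oak-Ridge-Easton: 8+7+11+8+17+3 = 54
Easton-Hadley-Alder-Dale-Ridge-Oak-Easton: 8+7+11+9+17+20 = 72
… (46 more)
Easton-Alder-Hadley-Oak-Dale-Ridge-Easton: 5+7+12+8+9+3 = 44  ← best
The minimum is 44.
One optimal route: Easton → Alder → Hadley → Oak → Dale → Ridge → Easton (or its reverse).

Minimum total distance: 44 blocks.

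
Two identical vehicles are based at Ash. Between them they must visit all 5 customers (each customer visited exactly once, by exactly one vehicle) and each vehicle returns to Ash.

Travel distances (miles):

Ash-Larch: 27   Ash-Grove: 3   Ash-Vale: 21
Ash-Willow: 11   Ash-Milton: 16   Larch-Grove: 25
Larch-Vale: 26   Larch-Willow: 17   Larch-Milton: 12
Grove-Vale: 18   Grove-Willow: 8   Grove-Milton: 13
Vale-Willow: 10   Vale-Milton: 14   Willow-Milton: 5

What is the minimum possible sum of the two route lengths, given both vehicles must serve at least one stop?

80 miles — the smallest possible combined total.

There are 2^4 − 1 = 15 ways to divide the 5 stops into two non-empty groups. For each, the best each vehicle can do is its own shortest tour through its group:
  {Larch} + {Grove, Vale, Willow, Milton}: 54 + 51 = 105
  {Grove} + {Larch, Vale, Willow, Milton}: 6 + 74 = 80
  {Larch, Grove} + {Vale, Willow, Milton}: 55 + 51 = 106
  {Vale} + {Larch, Grove, Willow, Milton}: 42 + 55 = 97
  {Larch, Vale} + {Grove, Willow, Milton}: 74 + 32 = 106
  {Grove, Vale} + {Larch, Willow, Milton}: 42 + 55 = 97
  … (15 splits in total)
Best: vehicle 1 Ash → Grove → Ash = 6; vehicle 2 Ash → Larch → Milton → Vale → Willow → Ash = 74; combined 80.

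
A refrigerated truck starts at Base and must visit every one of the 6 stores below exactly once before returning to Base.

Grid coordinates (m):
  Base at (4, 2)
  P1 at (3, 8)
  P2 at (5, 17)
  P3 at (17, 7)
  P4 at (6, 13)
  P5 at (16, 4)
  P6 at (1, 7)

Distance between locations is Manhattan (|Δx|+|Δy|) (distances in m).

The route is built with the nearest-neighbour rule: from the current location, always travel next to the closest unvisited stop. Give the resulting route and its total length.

Nearest-neighbour total = 66 m; route Base → P1 → P6 → P4 → P2 → P3 → P5 → Base.

Base → [P1:7 / P6:8 / P4:13 / P5:14 / P2:16 / P3:18] → P1 (7)
P1 → [P6:3 / P4:8 / P2:11 / P3:15 / P5:17] → P6 (3)
P6 → [P4:11 / P2:14 / P3:16 / P5:18] → P4 (11)
P4 → [P2:5 / P3:17 / P5:19] → P2 (5)
P2 → [P3:22 / P5:24] → P3 (22)
P3 → [P5:4] → P5 (4)
Return P5→Base: 14.
Total = 7 + 3 + 11 + 5 + 22 + 4 + 14 = 66.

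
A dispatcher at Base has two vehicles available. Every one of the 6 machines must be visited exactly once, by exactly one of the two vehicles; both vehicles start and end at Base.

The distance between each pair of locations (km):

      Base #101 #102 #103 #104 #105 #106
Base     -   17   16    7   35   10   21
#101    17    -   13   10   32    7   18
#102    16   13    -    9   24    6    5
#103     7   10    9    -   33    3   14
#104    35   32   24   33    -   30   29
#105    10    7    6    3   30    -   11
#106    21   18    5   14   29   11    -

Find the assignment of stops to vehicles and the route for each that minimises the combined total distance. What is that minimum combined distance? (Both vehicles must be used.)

There are 2^5 − 1 = 31 ways to divide the 6 stops into two non-empty groups. For each, the best each vehicle can do is its own shortest tour through its group:
  {#101} + {#102, #103, #104, #105, #106}: 34 + 85 = 119
  {#102} + {#101, #103, #104, #105, #106}: 32 + 99 = 131
  {#101, #102} + {#103, #104, #105, #106}: 46 + 85 = 131
  {#103} + {#101, #102, #104, #105, #106}: 14 + 99 = 113
  {#101, #103} + {#102, #104, #105, #106}: 34 + 85 = 119
  {#102, #103} + {#101, #104, #105, #106}: 32 + 99 = 131
  … (31 splits in total)
Best: vehicle 1 Base → #103 → Base = 14; vehicle 2 Base → #101 → #104 → #102 → #106 → #105 → Base = 99; combined 113.

Minimum combined distance: 113 km.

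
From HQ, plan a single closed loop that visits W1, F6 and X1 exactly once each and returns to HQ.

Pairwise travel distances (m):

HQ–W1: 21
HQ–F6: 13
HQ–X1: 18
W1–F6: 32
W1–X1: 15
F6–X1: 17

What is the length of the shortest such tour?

HQ→W1→F6→X1→HQ: 21+32+17+18 = 88
HQ→W1→X1→F6→HQ: 21+15+17+13 = 66
HQ→F6→W1→X1→HQ: 13+32+15+18 = 78
The minimum is 66.
One optimal route: HQ → W1 → X1 → F6 → HQ (or its reverse).

Minimum total distance: 66 m.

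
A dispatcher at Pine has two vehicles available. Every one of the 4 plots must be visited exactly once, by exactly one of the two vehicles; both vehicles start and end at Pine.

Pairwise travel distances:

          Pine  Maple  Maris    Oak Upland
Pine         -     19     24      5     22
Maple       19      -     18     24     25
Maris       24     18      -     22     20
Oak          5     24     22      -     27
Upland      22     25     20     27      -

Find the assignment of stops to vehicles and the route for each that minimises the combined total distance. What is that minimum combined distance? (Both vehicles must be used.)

Check every non-empty split of the stops between the two vehicles; for each half take its own optimal tour:
  {Maple} + {Maris, Oak, Upland}: 38 + 69 = 107
  {Maris} + {Maple, Oak, Upland}: 48 + 76 = 124
  {Maple, Maris} + {Oak, Upland}: 61 + 54 = 115
  {Oak} + {Maple, Maris, Upland}: 10 + 79 = 89
  {Maple, Oak} + {Maris, Upland}: 48 + 66 = 114
  {Maris, Oak} + {Maple, Upland}: 51 + 66 = 117
  … (7 splits in total)
Best: vehicle 1 Pine → Oak → Pine = 10; vehicle 2 Pine → Maple → Maris → Upland → Pine = 79; combined 89.

Minimum combined distance: 89.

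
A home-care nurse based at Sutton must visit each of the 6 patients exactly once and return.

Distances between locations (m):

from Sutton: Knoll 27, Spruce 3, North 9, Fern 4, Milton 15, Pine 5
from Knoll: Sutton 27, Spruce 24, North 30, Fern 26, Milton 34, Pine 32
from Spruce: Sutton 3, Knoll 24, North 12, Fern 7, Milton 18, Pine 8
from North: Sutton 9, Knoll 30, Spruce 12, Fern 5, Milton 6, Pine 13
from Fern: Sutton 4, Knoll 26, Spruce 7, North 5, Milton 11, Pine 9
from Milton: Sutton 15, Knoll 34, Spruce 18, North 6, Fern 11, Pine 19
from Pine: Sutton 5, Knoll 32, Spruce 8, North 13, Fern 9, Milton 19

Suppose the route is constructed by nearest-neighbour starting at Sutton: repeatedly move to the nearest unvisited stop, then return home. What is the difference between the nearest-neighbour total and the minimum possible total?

Excess over optimum: 13 m.

Sutton: Spruce=3, Fern=4, Pine=5, North=9, Milton=15, Knoll=27 ⇒ Spruce
Spruce: Fern=7, Pine=8, North=12, Milton=18, Knoll=24 ⇒ Fern
Fern: North=5, Pine=9, Milton=11, Knoll=26 ⇒ North
North: Milton=6, Pine=13, Knoll=30 ⇒ Milton
Milton: Pine=19, Knoll=34 ⇒ Pine
Pine: Knoll=32 ⇒ Knoll
NN route Sutton → Spruce → Fern → North → Milton → Pine → Knoll → Sutton costs 99.
Optimal: Sutton → Spruce → Knoll → Milton → North → Fern → Pine → Sutton costs 86 (by enumerating all 360 distinct tours).
Excess = 99 − 86 = 13.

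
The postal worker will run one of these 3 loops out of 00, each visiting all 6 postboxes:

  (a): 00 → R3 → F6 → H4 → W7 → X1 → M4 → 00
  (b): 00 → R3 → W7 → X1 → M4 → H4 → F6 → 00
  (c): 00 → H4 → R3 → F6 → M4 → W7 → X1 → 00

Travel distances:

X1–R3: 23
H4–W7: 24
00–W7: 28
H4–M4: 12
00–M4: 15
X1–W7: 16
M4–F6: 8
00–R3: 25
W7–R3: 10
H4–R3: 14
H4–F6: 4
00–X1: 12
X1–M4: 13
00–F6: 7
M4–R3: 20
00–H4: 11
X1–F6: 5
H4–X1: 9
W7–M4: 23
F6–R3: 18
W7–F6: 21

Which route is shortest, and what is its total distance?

87 — (b) is the shortest.

(a): 25 + 18 + 4 + 24 + 16 + 13 + 15 = 115
(b): 25 + 10 + 16 + 13 + 12 + 4 + 7 = 87
(c): 11 + 14 + 18 + 8 + 23 + 16 + 12 = 102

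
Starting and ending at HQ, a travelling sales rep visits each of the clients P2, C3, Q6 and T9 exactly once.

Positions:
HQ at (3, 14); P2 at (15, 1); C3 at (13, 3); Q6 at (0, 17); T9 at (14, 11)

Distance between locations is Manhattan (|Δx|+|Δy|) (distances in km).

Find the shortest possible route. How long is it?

Shortest round trip = 62 km.

HQ→P2→C3→Q6→T9→HQ: 25+4+27+20+14 = 90
HQ→P2→C3→T9→Q6→HQ: 25+4+9+20+6 = 64
HQ→P2→Q6→C3→T9→HQ: 25+31+27+9+14 = 106
HQ→P2→Q6→T9→C3→HQ: 25+31+20+9+21 = 106
HQ→P2→T9→C3→Q6→HQ: 25+11+9+27+6 = 78
HQ→P2→T9→Q6→C3→HQ: 25+11+20+27+21 = 104
HQ→C3→P2→Q6→T9→HQ: 21+4+31+20+14 = 90
HQ→C3→P2→T9→Q6→HQ: 21+4+11+20+6 = 62
HQ→C3→Q6→P2→T9→HQ: 21+27+31+11+14 = 104
HQ→C3→T9→P2→Q6→HQ: 21+9+11+31+6 = 78
HQ→Q6→P2→C3→T9→HQ: 6+31+4+9+14 = 64
HQ→Q6→C3→P2→T9→HQ: 6+27+4+11+14 = 62
The minimum is 62.
One optimal route: HQ → C3 → P2 → T9 → Q6 → HQ (or its reverse).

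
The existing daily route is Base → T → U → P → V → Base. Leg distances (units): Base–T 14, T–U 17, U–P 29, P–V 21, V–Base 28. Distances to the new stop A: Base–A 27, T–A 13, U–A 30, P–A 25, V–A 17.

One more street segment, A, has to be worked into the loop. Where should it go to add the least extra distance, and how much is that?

+16 — insert A between V and Base.

Insertion cost between consecutive stops i–j is d(i,A) + d(A,j) − d(i,j):
  between Base and T: 27 + 13 − 14 = 26
  between T and U: 13 + 30 − 17 = 26
  between U and P: 30 + 25 − 29 = 26
  between P and V: 25 + 17 − 21 = 21
  between V and Base: 17 + 27 − 28 = 16
Cheapest insertion is between V and Base, adding 16.
New total = 109 + 16 = 125.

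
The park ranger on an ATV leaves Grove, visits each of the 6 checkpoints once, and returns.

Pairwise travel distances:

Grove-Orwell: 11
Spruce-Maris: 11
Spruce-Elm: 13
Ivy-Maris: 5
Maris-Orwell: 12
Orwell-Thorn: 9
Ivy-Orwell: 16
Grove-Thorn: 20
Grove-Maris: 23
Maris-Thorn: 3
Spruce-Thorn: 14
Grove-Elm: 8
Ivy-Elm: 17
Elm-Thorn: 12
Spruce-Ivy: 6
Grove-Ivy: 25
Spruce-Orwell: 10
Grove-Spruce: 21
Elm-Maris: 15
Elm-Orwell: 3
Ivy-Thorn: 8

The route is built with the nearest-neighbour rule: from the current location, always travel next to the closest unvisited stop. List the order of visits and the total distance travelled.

At Grove the remaining stops are Elm 8, Orwell 11, Thorn 20, Spruce 21, Maris 23, Ivy 25; go to Elm.
At Elm the remaining stops are Orwell 3, Thorn 12, Spruce 13, Maris 15, Ivy 17; go to Orwell.
At Orwell the remaining stops are Thorn 9, Spruce 10, Maris 12, Ivy 16; go to Thorn.
At Thorn the remaining stops are Maris 3, Ivy 8, Spruce 14; go to Maris.
At Maris the remaining stops are Ivy 5, Spruce 11; go to Ivy.
At Ivy the remaining stops are Spruce 6; go to Spruce.
Return Spruce→Grove: 21.
Total = 8 + 3 + 9 + 3 + 5 + 6 + 21 = 55.

Nearest-neighbour total = 55; route Grove → Elm → Orwell → Thorn → Maris → Ivy → Spruce → Grove.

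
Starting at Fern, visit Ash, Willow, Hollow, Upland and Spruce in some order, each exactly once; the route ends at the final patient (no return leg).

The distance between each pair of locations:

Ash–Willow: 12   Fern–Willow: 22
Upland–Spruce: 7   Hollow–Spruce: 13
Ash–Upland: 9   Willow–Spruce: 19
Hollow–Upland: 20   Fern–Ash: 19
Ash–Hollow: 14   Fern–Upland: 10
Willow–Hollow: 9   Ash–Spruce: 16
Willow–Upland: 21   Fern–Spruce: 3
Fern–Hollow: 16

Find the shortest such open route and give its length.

40 — the minimum one-way total.

There are 5! = 120 possible orderings.
Fern→Ash→Willow→Hollow→Upland→Spruce: 19+12+9+20+7 = 67
Fern→Ash→Willow→Hollow→Spruce→Upland: 19+12+9+13+7 = 60
Fern→Ash→Willow→Upland→Hollow→Spruce: 19+12+21+20+13 = 85
Fern→Ash→Willow→Upland→Spruce→Hollow: 19+12+21+7+13 = 72
Fern→Ash→Willow→Spruce→Hollow→Upland: 19+12+19+13+20 = 83
Fern→Ash→Willow→Spruce→Upland→Hollow: 19+12+19+7+20 = 77
Fern→Ash→Hollow→Willow→Upland→Spruce: 19+14+9+21+7 = 70
Fern→Ash→Hollow→Willow→Spruce→Upland: 19+14+9+19+7 = 68
Fern→Ash→Hollow→Upland→Willow→Spruce: 19+14+20+21+19 = 93
Fern→Ash→Hollow→Upland→Spruce→Willow: 19+14+20+7+19 = 79
Fern→Ash→Hollow→Spruce→Willow→Upland: 19+14+13+19+21 = 86
Fern→Ash→Hollow→Spruce→Upland→Willow: 19+14+13+7+21 = 74
Fern→Ash→Upland→Willow→Hollow→Spruce: 19+9+21+9+13 = 71
Fern→Ash→Upland→Willow→Spruce→Hollow: 19+9+21+19+13 = 81
… (106 more)
Fern→Spruce→Upland→Ash→Willow→Hollow: 3+7+9+12+9 = 40  ← best
The minimum is 40.
One shortest path: Fern → Spruce → Upland → Ash → Willow → Hollow.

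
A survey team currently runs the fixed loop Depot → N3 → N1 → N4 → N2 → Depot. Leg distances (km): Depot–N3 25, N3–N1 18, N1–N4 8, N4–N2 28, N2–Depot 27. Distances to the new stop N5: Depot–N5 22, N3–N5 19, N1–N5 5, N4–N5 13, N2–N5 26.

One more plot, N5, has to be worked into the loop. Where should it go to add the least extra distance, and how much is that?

Insertion cost between consecutive stops i–j is d(i,N5) + d(N5,j) − d(i,j):
  between Depot and N3: 22 + 19 − 25 = 16
  between N3 and N1: 19 + 5 − 18 = 6
  between N1 and N4: 5 + 13 − 8 = 10
  between N4 and N2: 13 + 26 − 28 = 11
  between N2 and Depot: 26 + 22 − 27 = 21
Cheapest insertion is between N3 and N1, adding 6.
New total = 106 + 6 = 112.

Minimum extra distance: 6 km, inserting N5 between N3 and N1.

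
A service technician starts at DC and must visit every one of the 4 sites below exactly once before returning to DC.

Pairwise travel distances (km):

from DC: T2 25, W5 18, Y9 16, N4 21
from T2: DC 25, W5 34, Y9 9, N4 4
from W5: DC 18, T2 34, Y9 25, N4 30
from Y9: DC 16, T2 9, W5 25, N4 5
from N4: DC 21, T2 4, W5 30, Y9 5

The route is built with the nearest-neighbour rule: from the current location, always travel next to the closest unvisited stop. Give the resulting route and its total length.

Total distance 77 km via the nearest-neighbour route DC → Y9 → N4 → T2 → W5 → DC.

From DC: distances to unvisited — Y9=16, W5=18, N4=21, T2=25. Nearest is Y9 (16).
From Y9: distances to unvisited — N4=5, T2=9, W5=25. Nearest is N4 (5).
From N4: distances to unvisited — T2=4, W5=30. Nearest is T2 (4).
From T2: distances to unvisited — W5=34. Nearest is W5 (34).
Return W5→DC: 18.
Total = 16 + 5 + 4 + 34 + 18 = 77.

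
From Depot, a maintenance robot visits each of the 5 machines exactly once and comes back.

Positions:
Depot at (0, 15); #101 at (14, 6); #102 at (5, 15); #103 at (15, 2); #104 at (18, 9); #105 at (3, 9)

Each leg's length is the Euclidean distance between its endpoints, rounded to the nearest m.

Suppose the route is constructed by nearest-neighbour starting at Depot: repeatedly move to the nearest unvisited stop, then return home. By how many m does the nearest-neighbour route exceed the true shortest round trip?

4 m longer than the optimal tour.

Depot: #102=5, #105=7, #101=17, #104=19, #103=20 ⇒ #102
#102: #105=6, #101=13, #104=14, #103=16 ⇒ #105
#105: #101=11, #103=14, #104=15 ⇒ #101
#101: #103=4, #104=5 ⇒ #103
#103: #104=8 ⇒ #104
NN route Depot → #102 → #105 → #101 → #103 → #104 → Depot costs 53.
Optimal: Depot → #102 → #104 → #101 → #103 → #105 → Depot costs 49 (by enumerating all 60 distinct tours).
Excess = 53 − 49 = 4.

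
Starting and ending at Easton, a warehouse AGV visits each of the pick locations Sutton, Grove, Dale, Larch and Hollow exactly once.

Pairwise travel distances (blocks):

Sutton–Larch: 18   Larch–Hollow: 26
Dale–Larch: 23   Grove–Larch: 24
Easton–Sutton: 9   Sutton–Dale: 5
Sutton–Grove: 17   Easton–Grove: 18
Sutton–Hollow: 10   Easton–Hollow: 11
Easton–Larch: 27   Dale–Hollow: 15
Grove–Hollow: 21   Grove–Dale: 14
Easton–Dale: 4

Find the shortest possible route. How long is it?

81 blocks — the shortest possible round trip.

There are 60 distinct closed tours to check (reversals are equivalent).
Easton → Sutton → Grove → Dale → Larch → Hollow → Easton: 9+17+14+23+26+11 = 100
Easton → Sutton → Grove → Dale → Hollow → Larch → Easton: 9+17+14+15+26+27 = 108
Easton → Sutton → Grove → Larch → Dale → Hollow → Easton: 9+17+24+23+15+11 = 99
Easton → Sutton → Grove → Larch → Hollow → Dale → Easton: 9+17+24+26+15+4 = 95
Easton → Sutton → Grove → Hollow → Dale → Larch → Easton: 9+17+21+15+23+27 = 112
Easton → Sutton → Grove → Hollow → Larch → Dale → Easton: 9+17+21+26+23+4 = 100
Easton → Sutton → Dale → Grove → Larch → Hollow → Easton: 9+5+14+24+26+11 = 89
Easton → Sutton → Dale → Grove → Hollow → Larch → Easton: 9+5+14+21+26+27 = 102
Easton → Sutton → Dale → Larch → Grove → Hollow → Easton: 9+5+23+24+21+11 = 93
Easton → Sutton → Dale → Larch → Hollow → Grove → Easton: 9+5+23+26+21+18 = 102
Easton → Sutton → Dale → Hollow → Grove → Larch → Easton: 9+5+15+21+24+27 = 101
Easton → Sutton → Dale → Hollow → Larch → Grove → Easton: 9+5+15+26+24+18 = 97
Easton → Sutton → Larch → Grove → Dale → Hollow → Easton: 9+18+24+14+15+11 = 91
Easton → Sutton → Larch → Grove → Hollow → Dale → Easton: 9+18+24+21+15+4 = 91
… (46 more)
Easton → Dale → Grove → Larch → Sutton → Hollow → Easton: 4+14+24+18+10+11 = 81  ← best
The minimum is 81.
One optimal route: Easton → Dale → Grove → Larch → Sutton → Hollow → Easton (or its reverse).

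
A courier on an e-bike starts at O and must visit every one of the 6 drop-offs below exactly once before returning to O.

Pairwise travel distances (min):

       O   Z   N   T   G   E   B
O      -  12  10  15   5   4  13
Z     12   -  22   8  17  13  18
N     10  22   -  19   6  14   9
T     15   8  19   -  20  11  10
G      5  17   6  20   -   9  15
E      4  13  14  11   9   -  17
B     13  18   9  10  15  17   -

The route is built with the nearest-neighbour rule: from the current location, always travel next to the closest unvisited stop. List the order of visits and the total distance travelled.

Total distance 58 min via the nearest-neighbour route O → E → G → N → B → T → Z → O.

From O: distances to unvisited — E=4, G=5, N=10, Z=12, B=13, T=15. Nearest is E (4).
From E: distances to unvisited — G=9, T=11, Z=13, N=14, B=17. Nearest is G (9).
From G: distances to unvisited — N=6, B=15, Z=17, T=20. Nearest is N (6).
From N: distances to unvisited — B=9, T=19, Z=22. Nearest is B (9).
From B: distances to unvisited — T=10, Z=18. Nearest is T (10).
From T: distances to unvisited — Z=8. Nearest is Z (8).
Return Z→O: 12.
Total = 4 + 9 + 6 + 9 + 10 + 8 + 12 = 58.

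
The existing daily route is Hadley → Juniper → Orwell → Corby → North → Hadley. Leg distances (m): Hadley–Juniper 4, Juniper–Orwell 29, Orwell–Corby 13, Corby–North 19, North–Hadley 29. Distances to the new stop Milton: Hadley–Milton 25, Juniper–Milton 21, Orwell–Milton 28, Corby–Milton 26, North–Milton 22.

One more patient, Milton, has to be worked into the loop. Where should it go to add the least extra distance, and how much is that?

Insertion cost between consecutive stops i–j is d(i,Milton) + d(Milton,j) − d(i,j):
  between Hadley and Juniper: 25 + 21 − 4 = 42
  between Juniper and Orwell: 21 + 28 − 29 = 20
  between Orwell and Corby: 28 + 26 − 13 = 41
  between Corby and North: 26 + 22 − 19 = 29
  between North and Hadley: 22 + 25 − 29 = 18
Cheapest insertion is between North and Hadley, adding 18.
New total = 94 + 18 = 112.

Minimum extra distance: 18 m, inserting Milton between North and Hadley.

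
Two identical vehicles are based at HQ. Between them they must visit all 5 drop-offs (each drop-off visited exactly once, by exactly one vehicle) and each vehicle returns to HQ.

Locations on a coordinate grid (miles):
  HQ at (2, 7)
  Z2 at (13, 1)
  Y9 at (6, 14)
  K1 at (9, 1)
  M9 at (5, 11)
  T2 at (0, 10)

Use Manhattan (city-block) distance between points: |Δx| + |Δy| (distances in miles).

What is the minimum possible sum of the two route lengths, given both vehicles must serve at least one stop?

58 miles — the smallest possible combined total.

There are 2^4 − 1 = 15 ways to divide the 5 stops into two non-empty groups. For each, the best each vehicle can do is its own shortest tour through its group:
  {Z2} + {Y9, K1, M9, T2}: 34 + 44 = 78
  {Y9} + {Z2, K1, M9, T2}: 22 + 46 = 68
  {Z2, Y9} + {K1, M9, T2}: 48 + 38 = 86
  {K1} + {Z2, Y9, M9, T2}: 26 + 52 = 78
  {Z2, K1} + {Y9, M9, T2}: 34 + 26 = 60
  {Y9, K1} + {Z2, M9, T2}: 40 + 46 = 86
  … (15 splits in total)
  {Z2, Y9, K1, M9} + {T2}: 48 + 10 = 58  ← best
Best: vehicle 1 HQ → Z2 → K1 → Y9 → M9 → HQ = 48; vehicle 2 HQ → T2 → HQ = 10; combined 58.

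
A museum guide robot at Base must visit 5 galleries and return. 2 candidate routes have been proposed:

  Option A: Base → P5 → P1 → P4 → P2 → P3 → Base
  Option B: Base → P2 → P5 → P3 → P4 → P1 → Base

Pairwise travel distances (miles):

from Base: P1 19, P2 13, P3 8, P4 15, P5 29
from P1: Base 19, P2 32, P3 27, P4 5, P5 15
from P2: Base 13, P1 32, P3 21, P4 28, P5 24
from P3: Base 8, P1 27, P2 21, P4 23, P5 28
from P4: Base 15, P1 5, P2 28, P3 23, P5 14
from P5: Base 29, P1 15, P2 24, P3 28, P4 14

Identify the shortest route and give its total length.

106 miles — Option A is the shortest.

Option A: 29 + 15 + 5 + 28 + 21 + 8 = 106
Option B: 13 + 24 + 28 + 23 + 5 + 19 = 112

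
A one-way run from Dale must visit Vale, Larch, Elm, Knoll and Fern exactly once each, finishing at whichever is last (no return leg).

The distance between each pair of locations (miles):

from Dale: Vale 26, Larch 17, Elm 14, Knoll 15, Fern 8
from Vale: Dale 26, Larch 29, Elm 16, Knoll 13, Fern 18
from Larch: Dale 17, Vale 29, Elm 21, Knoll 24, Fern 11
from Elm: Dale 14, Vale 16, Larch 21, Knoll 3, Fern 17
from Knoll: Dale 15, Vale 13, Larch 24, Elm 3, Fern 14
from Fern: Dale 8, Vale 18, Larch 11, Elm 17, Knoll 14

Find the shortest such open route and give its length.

Minimum one-way distance = 56 miles.

There are 5! = 120 possible orderings.
Dale → Vale → Larch → Elm → Knoll → Fern: 26+29+21+3+14 = 93
Dale → Vale → Larch → Elm → Fern → Knoll: 26+29+21+17+14 = 107
Dale → Vale → Larch → Knoll → Elm → Fern: 26+29+24+3+17 = 99
Dale → Vale → Larch → Knoll → Fern → Elm: 26+29+24+14+17 = 110
Dale → Vale → Larch → Fern → Elm → Knoll: 26+29+11+17+3 = 86
Dale → Vale → Larch → Fern → Knoll → Elm: 26+29+11+14+3 = 83
Dale → Vale → Elm → Larch → Knoll → Fern: 26+16+21+24+14 = 101
Dale → Vale → Elm → Larch → Fern → Knoll: 26+16+21+11+14 = 88
Dale → Vale → Elm → Knoll → Larch → Fern: 26+16+3+24+11 = 80
Dale → Vale → Elm → Knoll → Fern → Larch: 26+16+3+14+11 = 70
Dale → Vale → Elm → Fern → Larch → Knoll: 26+16+17+11+24 = 94
Dale → Vale → Elm → Fern → Knoll → Larch: 26+16+17+14+24 = 97
Dale → Vale → Knoll → Larch → Elm → Fern: 26+13+24+21+17 = 101
Dale → Vale → Knoll → Larch → Fern → Elm: 26+13+24+11+17 = 91
… (106 more)
Dale → Fern → Larch → Elm → Knoll → Vale: 8+11+21+3+13 = 56  ← best
The minimum is 56.
One shortest path: Dale → Fern → Larch → Elm → Knoll → Vale.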